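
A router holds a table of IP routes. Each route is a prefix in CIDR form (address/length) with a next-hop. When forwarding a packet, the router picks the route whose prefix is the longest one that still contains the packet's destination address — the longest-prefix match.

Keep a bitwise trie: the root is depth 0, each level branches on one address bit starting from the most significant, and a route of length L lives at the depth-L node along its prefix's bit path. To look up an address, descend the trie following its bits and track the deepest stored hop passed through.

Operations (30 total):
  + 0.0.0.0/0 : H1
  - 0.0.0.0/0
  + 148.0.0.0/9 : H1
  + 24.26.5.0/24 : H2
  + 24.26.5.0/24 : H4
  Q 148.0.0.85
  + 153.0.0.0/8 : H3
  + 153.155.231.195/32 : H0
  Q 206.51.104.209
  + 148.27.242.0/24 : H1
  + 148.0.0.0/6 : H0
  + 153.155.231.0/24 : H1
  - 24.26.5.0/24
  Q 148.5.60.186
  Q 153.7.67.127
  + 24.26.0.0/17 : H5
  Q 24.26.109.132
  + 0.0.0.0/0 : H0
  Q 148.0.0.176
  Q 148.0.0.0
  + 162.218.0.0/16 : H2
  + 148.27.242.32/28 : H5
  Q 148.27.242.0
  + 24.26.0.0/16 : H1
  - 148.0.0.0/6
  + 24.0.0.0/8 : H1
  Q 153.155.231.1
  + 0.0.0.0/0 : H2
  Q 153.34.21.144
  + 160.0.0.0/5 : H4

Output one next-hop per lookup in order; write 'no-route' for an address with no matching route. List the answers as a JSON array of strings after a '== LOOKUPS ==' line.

Apply in order:
  add 0.0.0.0/0 -> H1 at depth 0
  - 0.0.0.0/0 clear@0
  add 148.0.0.0/9 -> H1 at depth 9
  add 24.26.5.0/24 -> H2 at depth 24
  add 24.26.5.0/24 -> H4 at depth 24
  ? 148.0.0.85  path d0:-→d1:-→d2:-→d3:-→d4:-→d5:-→d6:-→d7:-→d8:-→d9:H1  best=H1
  add 153.0.0.0/8 -> H3 at depth 8
  add 153.155.231.195/32 -> H0 at depth 32
  ? 206.51.104.209  path d0:-→d1:-  best=no-route
  add 148.27.242.0/24 -> H1 at depth 24
  add 148.0.0.0/6 -> H0 at depth 6
  add 153.155.231.0/24 -> H1 at depth 24
  - 24.26.5.0/24 clear@24
  ? 148.5.60.186  path d0:-→d1:-→d2:-→d3:-→d4:-→d5:-→d6:H0→d7:-→d8:-→d9:H1→d10:-→d11:-  best=H1
  ? 153.7.67.127  path d0:-→d1:-→d2:-→d3:-→d4:-→d5:-→d6:-→d7:-→d8:H3  best=H3
  add 24.26.0.0/17 -> H5 at depth 17
  ? 24.26.109.132  path d0:-→d1:-→d2:-→d3:-→d4:-→d5:-→d6:-→d7:-→d8:-→d9:-→d10:-→d11:-→d12:-→d13:-→d14:-→d15:-→d16:-→d17:H5  best=H5
  add 0.0.0.0/0 -> H0 at depth 0
  ? 148.0.0.176  path d0:H0→d1:-→d2:-→d3:-→d4:-→d5:-→d6:H0→d7:-→d8:-→d9:H1→d10:-→d11:-  best=H1
  ? 148.0.0.0  path d0:H0→d1:-→d2:-→d3:-→d4:-→d5:-→d6:H0→d7:-→d8:-→d9:H1→d10:-→d11:-  best=H1
  add 162.218.0.0/16 -> H2 at depth 16
  add 148.27.242.32/28 -> H5 at depth 28
  ? 148.27.242.0  path d0:H0→d1:-→d2:-→d3:-→d4:-→d5:-→d6:H0→d7:-→d8:-→d9:H1→d10:-→d11:-→d12:-→d13:-→d14:-→d15:-→d16:-→d17:-→d18:-→d19:-→d20:-→d21:-→d22:-→d23:-→d24:H1→d25:-→d26:-  best=H1
  add 24.26.0.0/16 -> H1 at depth 16
  - 148.0.0.0/6 clear@6
  add 24.0.0.0/8 -> H1 at depth 8
  ? 153.155.231.1  path d0:H0→d1:-→d2:-→d3:-→d4:-→d5:-→d6:-→d7:-→d8:H3→d9:-→d10:-→d11:-→d12:-→d13:-→d14:-→d15:-→d16:-→d17:-→d18:-→d19:-→d20:-→d21:-→d22:-→d23:-→d24:H1  best=H1
  add 0.0.0.0/0 -> H2 at depth 0
  ? 153.34.21.144  path d0:H2→d1:-→d2:-→d3:-→d4:-→d5:-→d6:-→d7:-→d8:H3  best=H3
  add 160.0.0.0/5 -> H4 at depth 5

== LOOKUPS ==
["H1","no-route","H1","H3","H5","H1","H1","H1","H1","H3"]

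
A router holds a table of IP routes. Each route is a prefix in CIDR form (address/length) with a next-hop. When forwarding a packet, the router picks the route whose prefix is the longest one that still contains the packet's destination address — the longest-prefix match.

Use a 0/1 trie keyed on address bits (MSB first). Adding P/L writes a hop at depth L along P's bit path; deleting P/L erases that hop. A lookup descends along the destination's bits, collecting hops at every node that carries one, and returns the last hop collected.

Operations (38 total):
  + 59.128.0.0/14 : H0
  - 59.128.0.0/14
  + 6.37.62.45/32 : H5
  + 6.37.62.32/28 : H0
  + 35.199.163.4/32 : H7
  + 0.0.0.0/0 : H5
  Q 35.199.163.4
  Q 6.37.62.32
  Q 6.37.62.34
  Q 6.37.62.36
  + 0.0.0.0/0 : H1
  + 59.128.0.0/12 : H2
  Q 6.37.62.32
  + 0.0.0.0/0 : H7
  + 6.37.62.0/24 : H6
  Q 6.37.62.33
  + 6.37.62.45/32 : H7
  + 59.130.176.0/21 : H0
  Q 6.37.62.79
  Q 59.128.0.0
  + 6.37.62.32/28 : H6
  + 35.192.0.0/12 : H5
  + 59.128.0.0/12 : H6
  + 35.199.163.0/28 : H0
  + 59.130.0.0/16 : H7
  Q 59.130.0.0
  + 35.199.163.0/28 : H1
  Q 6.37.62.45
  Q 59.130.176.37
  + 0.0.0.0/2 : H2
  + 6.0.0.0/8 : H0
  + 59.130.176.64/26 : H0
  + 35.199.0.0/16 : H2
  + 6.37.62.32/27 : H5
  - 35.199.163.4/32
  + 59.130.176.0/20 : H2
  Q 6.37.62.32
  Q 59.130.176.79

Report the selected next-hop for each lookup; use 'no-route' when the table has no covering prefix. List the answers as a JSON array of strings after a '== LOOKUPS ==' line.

Trace:
  + 59.128.0.0/14 (H0) depth=14
  del 59.128.0.0/14 (clear depth 14)
  + 6.37.62.45/32 (H5) depth=32
  + 6.37.62.32/28 (H0) depth=28
  + 35.199.163.4/32 (H7) depth=32
  + 0.0.0.0/0 (H5) depth=0
  Q 35.199.163.4: descend 00100011110001111010001100000100 ; hops seen [H5,H7] ; pick H7
  Q 6.37.62.32: descend 0000011000100101001111100010 ; hops seen [H5,H0] ; pick H0
  Q 6.37.62.34: descend 0000011000100101001111100010 ; hops seen [H5,H0] ; pick H0
  Q 6.37.62.36: descend 0000011000100101001111100010 ; hops seen [H5,H0] ; pick H0
  + 0.0.0.0/0 (H1) depth=0
  + 59.128.0.0/12 (H2) depth=12
  Q 6.37.62.32: descend 0000011000100101001111100010 ; hops seen [H1,H0] ; pick H0
  + 0.0.0.0/0 (H7) depth=0
  + 6.37.62.0/24 (H6) depth=24
  Q 6.37.62.33: descend 0000011000100101001111100010 ; hops seen [H7,H6,H0] ; pick H0
  + 6.37.62.45/32 (H7) depth=32
  + 59.130.176.0/21 (H0) depth=21
  Q 6.37.62.79: descend 0000011000100101001111100 ; hops seen [H7,H6] ; pick H6
  Q 59.128.0.0: descend 00111011100000 ; hops seen [H7,H2] ; pick H2
  + 6.37.62.32/28 (H6) depth=28
  + 35.192.0.0/12 (H5) depth=12
  + 59.128.0.0/12 (H6) depth=12
  + 35.199.163.0/28 (H0) depth=28
  + 59.130.0.0/16 (H7) depth=16
  Q 59.130.0.0: descend 0011101110000010 ; hops seen [H7,H6,H7] ; pick H7
  + 35.199.163.0/28 (H1) depth=28
  Q 6.37.62.45: descend 00000110001001010011111000101101 ; hops seen [H7,H6,H6,H7] ; pick H7
  Q 59.130.176.37: descend 001110111000001010110 ; hops seen [H7,H6,H7,H0] ; pick H0
  + 0.0.0.0/2 (H2) depth=2
  + 6.0.0.0/8 (H0) depth=8
  + 59.130.176.64/26 (H0) depth=26
  + 35.199.0.0/16 (H2) depth=16
  + 6.37.62.32/27 (H5) depth=27
  del 35.199.163.4/32 (clear depth 32)
  + 59.130.176.0/20 (H2) depth=20
  Q 6.37.62.32: descend 0000011000100101001111100010 ; hops seen [H7,H2,H0,H6,H5,H6] ; pick H6
  Q 59.130.176.79: descend 00111011100000101011000001 ; hops seen [H7,H2,H6,H7,H2,H0,H0] ; pick H0

== LOOKUPS ==
["H7","H0","H0","H0","H0","H0","H6","H2","H7","H7","H0","H6","H0"]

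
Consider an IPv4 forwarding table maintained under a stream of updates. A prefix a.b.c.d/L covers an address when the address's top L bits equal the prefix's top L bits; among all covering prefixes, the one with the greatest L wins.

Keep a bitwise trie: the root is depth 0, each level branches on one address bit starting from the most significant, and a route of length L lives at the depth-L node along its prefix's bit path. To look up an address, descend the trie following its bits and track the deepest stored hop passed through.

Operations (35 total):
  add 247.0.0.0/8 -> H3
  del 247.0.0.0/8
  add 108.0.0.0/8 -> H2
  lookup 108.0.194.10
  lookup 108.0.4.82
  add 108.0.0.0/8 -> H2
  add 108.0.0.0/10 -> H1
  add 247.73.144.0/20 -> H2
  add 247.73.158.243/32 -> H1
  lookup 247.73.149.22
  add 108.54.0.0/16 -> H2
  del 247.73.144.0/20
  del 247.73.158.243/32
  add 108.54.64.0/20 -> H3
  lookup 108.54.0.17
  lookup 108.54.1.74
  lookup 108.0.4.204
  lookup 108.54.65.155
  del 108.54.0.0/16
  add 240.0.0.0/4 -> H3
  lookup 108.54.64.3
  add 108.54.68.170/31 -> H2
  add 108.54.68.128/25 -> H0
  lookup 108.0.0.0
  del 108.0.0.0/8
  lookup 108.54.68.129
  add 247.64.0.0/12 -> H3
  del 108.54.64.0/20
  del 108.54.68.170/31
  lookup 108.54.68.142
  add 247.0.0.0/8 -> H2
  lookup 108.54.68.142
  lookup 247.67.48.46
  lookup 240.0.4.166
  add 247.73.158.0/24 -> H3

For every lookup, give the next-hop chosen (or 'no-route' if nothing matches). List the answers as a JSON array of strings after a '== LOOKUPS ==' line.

Process each operation:
  + 247.0.0.0/8 (H3) depth=8
  del 247.0.0.0/8 (clear depth 8)
  + 108.0.0.0/8 (H2) depth=8
  Q 108.0.194.10: descend 01101100 ; hops seen [H2] ; pick H2
  Q 108.0.4.82: descend 01101100 ; hops seen [H2] ; pick H2
  + 108.0.0.0/8 (H2) depth=8
  + 108.0.0.0/10 (H1) depth=10
  + 247.73.144.0/20 (H2) depth=20
  + 247.73.158.243/32 (H1) depth=32
  Q 247.73.149.22: descend 11110111010010011001 ; hops seen [H2] ; pick H2
  + 108.54.0.0/16 (H2) depth=16
  del 247.73.144.0/20 (clear depth 20)
  del 247.73.158.243/32 (clear depth 32)
  + 108.54.64.0/20 (H3) depth=20
  Q 108.54.0.17: descend 01101100001101100 ; hops seen [H2,H1,H2] ; pick H2
  Q 108.54.1.74: descend 01101100001101100 ; hops seen [H2,H1,H2] ; pick H2
  Q 108.0.4.204: descend 0110110000 ; hops seen [H2,H1] ; pick H1
  Q 108.54.65.155: descend 01101100001101100100 ; hops seen [H2,H1,H2,H3] ; pick H3
  del 108.54.0.0/16 (clear depth 16)
  + 240.0.0.0/4 (H3) depth=4
  Q 108.54.64.3: descend 01101100001101100100 ; hops seen [H2,H1,H3] ; pick H3
  + 108.54.68.170/31 (H2) depth=31
  + 108.54.68.128/25 (H0) depth=25
  Q 108.0.0.0: descend 0110110000 ; hops seen [H2,H1] ; pick H1
  del 108.0.0.0/8 (clear depth 8)
  Q 108.54.68.129: descend 01101100001101100100010010 ; hops seen [H1,H3,H0] ; pick H0
  + 247.64.0.0/12 (H3) depth=12
  del 108.54.64.0/20 (clear depth 20)
  del 108.54.68.170/31 (clear depth 31)
  Q 108.54.68.142: descend 01101100001101100100010010 ; hops seen [H1,H0] ; pick H0
  + 247.0.0.0/8 (H2) depth=8
  Q 108.54.68.142: descend 01101100001101100100010010 ; hops seen [H1,H0] ; pick H0
  Q 247.67.48.46: descend 111101110100 ; hops seen [H3,H2,H3] ; pick H3
  Q 240.0.4.166: descend 11110 ; hops seen [H3] ; pick H3
  + 247.73.158.0/24 (H3) depth=24

== LOOKUPS ==
["H2","H2","H2","H2","H2","H1","H3","H3","H1","H0","H0","H0","H3","H3"]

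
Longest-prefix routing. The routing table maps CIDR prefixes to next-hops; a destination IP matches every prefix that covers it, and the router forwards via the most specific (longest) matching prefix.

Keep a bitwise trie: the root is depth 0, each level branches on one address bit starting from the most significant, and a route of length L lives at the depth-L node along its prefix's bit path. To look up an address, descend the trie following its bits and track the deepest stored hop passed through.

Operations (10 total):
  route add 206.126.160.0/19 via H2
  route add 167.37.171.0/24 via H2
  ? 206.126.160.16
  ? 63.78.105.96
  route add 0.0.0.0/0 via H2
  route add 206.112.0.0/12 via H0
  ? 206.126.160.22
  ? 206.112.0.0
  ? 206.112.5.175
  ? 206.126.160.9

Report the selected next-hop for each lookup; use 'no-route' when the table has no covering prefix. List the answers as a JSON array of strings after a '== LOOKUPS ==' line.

Trace:
  add 206.126.160.0/19 -> H2 at depth 19
  add 167.37.171.0/24 -> H2 at depth 24
  lookup 206.126.160.16: bits 1100111001111110101 walk d0:-→d1:-→d2:-→d3:-→d4:-→d5:-→d6:-→d7:-→d8:-→d9:-→d10:-→d11:-→d12:-→d13:-→d14:-→d15:-→d16:-→d17:-→d18:-→d19:H2 -> H2
  lookup 63.78.105.96: bits ε walk d0:- -> no-route
  add 0.0.0.0/0 -> H2 at depth 0
  add 206.112.0.0/12 -> H0 at depth 12
  lookup 206.126.160.22: bits 1100111001111110101 walk d0:H2→d1:-→d2:-→d3:-→d4:-→d5:-→d6:-→d7:-→d8:-→d9:-→d10:-→d11:-→d12:H0→d13:-→d14:-→d15:-→d16:-→d17:-→d18:-→d19:H2 -> H2
  lookup 206.112.0.0: bits 110011100111 walk d0:H2→d1:-→d2:-→d3:-→d4:-→d5:-→d6:-→d7:-→d8:-→d9:-→d10:-→d11:-→d12:H0 -> H0
  lookup 206.112.5.175: bits 110011100111 walk d0:H2→d1:-→d2:-→d3:-→d4:-→d5:-→d6:-→d7:-→d8:-→d9:-→d10:-→d11:-→d12:H0 -> H0
  lookup 206.126.160.9: bits 1100111001111110101 walk d0:H2→d1:-→d2:-→d3:-→d4:-→d5:-→d6:-→d7:-→d8:-→d9:-→d10:-→d11:-→d12:H0→d13:-→d14:-→d15:-→d16:-→d17:-→d18:-→d19:H2 -> H2

== LOOKUPS ==
["H2","no-route","H2","H0","H0","H2"]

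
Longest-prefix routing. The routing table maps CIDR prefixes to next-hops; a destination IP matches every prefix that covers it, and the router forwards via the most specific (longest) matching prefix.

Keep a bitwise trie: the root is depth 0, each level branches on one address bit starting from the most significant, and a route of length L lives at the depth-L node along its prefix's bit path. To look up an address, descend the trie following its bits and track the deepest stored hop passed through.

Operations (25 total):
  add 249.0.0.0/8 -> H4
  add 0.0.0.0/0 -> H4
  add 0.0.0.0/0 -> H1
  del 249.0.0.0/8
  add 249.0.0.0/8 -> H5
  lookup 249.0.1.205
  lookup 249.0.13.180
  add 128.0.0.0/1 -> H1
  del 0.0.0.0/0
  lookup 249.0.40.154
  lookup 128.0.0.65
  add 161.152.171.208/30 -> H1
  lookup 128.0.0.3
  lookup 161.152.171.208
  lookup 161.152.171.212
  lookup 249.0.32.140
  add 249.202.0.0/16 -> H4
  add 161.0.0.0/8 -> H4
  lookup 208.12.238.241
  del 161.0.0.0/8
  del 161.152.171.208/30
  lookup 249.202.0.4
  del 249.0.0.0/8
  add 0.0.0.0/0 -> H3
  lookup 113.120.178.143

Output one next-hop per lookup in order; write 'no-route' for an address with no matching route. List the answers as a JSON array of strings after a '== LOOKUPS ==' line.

Process each operation:
  + 249.0.0.0/8 (H4) depth=8
  + 0.0.0.0/0 (H4) depth=0
  + 0.0.0.0/0 (H1) depth=0
  del 249.0.0.0/8 (clear depth 8)
  + 249.0.0.0/8 (H5) depth=8
  ? 249.0.1.205  path d0:H1→d1:-→d2:-→d3:-→d4:-→d5:-→d6:-→d7:-→d8:H5  best=H5
  ? 249.0.13.180  path d0:H1→d1:-→d2:-→d3:-→d4:-→d5:-→d6:-→d7:-→d8:H5  best=H5
  + 128.0.0.0/1 (H1) depth=1
  del 0.0.0.0/0 (clear depth 0)
  ? 249.0.40.154  path d0:-→d1:H1→d2:-→d3:-→d4:-→d5:-→d6:-→d7:-→d8:H5  best=H5
  ? 128.0.0.65  path d0:-→d1:H1  best=H1
  + 161.152.171.208/30 (H1) depth=30
  ? 128.0.0.3  path d0:-→d1:H1→d2:-  best=H1
  ? 161.152.171.208  path d0:-→d1:H1→d2:-→d3:-→d4:-→d5:-→d6:-→d7:-→d8:-→d9:-→d10:-→d11:-→d12:-→d13:-→d14:-→d15:-→d16:-→d17:-→d18:-→d19:-→d20:-→d21:-→d22:-→d23:-→d24:-→d25:-→d26:-→d27:-→d28:-→d29:-→d30:H1  best=H1
  ? 161.152.171.212  path d0:-→d1:H1→d2:-→d3:-→d4:-→d5:-→d6:-→d7:-→d8:-→d9:-→d10:-→d11:-→d12:-→d13:-→d14:-→d15:-→d16:-→d17:-→d18:-→d19:-→d20:-→d21:-→d22:-→d23:-→d24:-→d25:-→d26:-→d27:-→d28:-→d29:-  best=H1
  ? 249.0.32.140  path d0:-→d1:H1→d2:-→d3:-→d4:-→d5:-→d6:-→d7:-→d8:H5  best=H5
  + 249.202.0.0/16 (H4) depth=16
  + 161.0.0.0/8 (H4) depth=8
  ? 208.12.238.241  path d0:-→d1:H1→d2:-  best=H1
  del 161.0.0.0/8 (clear depth 8)
  del 161.152.171.208/30 (clear depth 30)
  ? 249.202.0.4  path d0:-→d1:H1→d2:-→d3:-→d4:-→d5:-→d6:-→d7:-→d8:H5→d9:-→d10:-→d11:-→d12:-→d13:-→d14:-→d15:-→d16:H4  best=H4
  del 249.0.0.0/8 (clear depth 8)
  + 0.0.0.0/0 (H3) depth=0
  ? 113.120.178.143  path d0:H3  best=H3

== LOOKUPS ==
["H5","H5","H5","H1","H1","H1","H1","H5","H1","H4","H3"]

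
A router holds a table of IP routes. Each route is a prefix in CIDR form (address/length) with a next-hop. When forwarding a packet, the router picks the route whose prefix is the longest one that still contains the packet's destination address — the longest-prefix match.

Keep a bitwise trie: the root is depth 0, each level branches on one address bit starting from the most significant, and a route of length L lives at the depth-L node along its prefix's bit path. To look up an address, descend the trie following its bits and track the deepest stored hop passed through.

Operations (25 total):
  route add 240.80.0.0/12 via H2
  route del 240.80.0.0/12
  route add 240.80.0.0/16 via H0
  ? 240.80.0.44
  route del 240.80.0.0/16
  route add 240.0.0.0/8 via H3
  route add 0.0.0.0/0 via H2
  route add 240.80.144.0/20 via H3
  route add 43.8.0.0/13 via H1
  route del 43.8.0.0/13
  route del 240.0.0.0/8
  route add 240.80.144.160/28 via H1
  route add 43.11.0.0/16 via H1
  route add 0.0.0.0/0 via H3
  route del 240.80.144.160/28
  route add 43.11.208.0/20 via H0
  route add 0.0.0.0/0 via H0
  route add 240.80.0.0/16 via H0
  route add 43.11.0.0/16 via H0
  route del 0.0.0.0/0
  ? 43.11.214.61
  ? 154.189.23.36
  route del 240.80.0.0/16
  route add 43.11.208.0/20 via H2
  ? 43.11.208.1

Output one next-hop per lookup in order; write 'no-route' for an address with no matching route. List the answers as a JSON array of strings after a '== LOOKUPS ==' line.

Apply in order:
  add 240.80.0.0/12 -> H2 at depth 12
  del 240.80.0.0/12 (clear depth 12)
  add 240.80.0.0/16 -> H0 at depth 16
  lookup 240.80.0.44: bits 1111000001010000 walk d0:-→d1:-→d2:-→d3:-→d4:-→d5:-→d6:-→d7:-→d8:-→d9:-→d10:-→d11:-→d12:-→d13:-→d14:-→d15:-→d16:H0 -> H0
  del 240.80.0.0/16 (clear depth 16)
  add 240.0.0.0/8 -> H3 at depth 8
  add 0.0.0.0/0 -> H2 at depth 0
  add 240.80.144.0/20 -> H3 at depth 20
  add 43.8.0.0/13 -> H1 at depth 13
  del 43.8.0.0/13 (clear depth 13)
  del 240.0.0.0/8 (clear depth 8)
  add 240.80.144.160/28 -> H1 at depth 28
  add 43.11.0.0/16 -> H1 at depth 16
  add 0.0.0.0/0 -> H3 at depth 0
  del 240.80.144.160/28 (clear depth 28)
  add 43.11.208.0/20 -> H0 at depth 20
  add 0.0.0.0/0 -> H0 at depth 0
  add 240.80.0.0/16 -> H0 at depth 16
  add 43.11.0.0/16 -> H0 at depth 16
  del 0.0.0.0/0 (clear depth 0)
  lookup 43.11.214.61: bits 00101011000010111101 walk d0:-→d1:-→d2:-→d3:-→d4:-→d5:-→d6:-→d7:-→d8:-→d9:-→d10:-→d11:-→d12:-→d13:-→d14:-→d15:-→d16:H0→d17:-→d18:-→d19:-→d20:H0 -> H0
  lookup 154.189.23.36: bits 1 walk d0:-→d1:- -> no-route
  del 240.80.0.0/16 (clear depth 16)
  add 43.11.208.0/20 -> H2 at depth 20
  lookup 43.11.208.1: bits 00101011000010111101 walk d0:-→d1:-→d2:-→d3:-→d4:-→d5:-→d6:-→d7:-→d8:-→d9:-→d10:-→d11:-→d12:-→d13:-→d14:-→d15:-→d16:H0→d17:-→d18:-→d19:-→d20:H2 -> H2

== LOOKUPS ==
["H0","H0","no-route","H2"]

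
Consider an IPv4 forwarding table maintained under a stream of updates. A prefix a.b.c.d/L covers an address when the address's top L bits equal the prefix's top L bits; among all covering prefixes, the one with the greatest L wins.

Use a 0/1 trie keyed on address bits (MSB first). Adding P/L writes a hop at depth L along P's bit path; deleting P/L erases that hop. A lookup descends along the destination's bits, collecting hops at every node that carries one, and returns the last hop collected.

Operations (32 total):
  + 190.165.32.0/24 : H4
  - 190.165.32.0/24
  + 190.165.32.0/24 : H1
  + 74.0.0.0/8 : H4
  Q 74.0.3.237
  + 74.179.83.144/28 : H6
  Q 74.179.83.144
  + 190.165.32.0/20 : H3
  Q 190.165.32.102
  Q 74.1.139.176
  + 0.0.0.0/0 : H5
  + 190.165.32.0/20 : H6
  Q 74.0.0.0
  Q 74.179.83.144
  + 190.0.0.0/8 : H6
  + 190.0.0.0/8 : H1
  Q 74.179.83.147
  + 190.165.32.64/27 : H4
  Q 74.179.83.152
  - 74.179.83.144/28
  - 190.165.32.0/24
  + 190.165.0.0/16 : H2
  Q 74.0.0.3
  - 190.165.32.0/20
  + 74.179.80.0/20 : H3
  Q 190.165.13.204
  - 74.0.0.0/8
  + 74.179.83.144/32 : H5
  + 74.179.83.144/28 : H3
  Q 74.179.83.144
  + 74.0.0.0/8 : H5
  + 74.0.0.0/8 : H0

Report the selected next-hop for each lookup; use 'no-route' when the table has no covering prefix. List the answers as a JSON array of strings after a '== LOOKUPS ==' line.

Trace:
  + 190.165.32.0/24 (H4) depth=24
  - 190.165.32.0/24 clear@24
  + 190.165.32.0/24 (H1) depth=24
  + 74.0.0.0/8 (H4) depth=8
  Q 74.0.3.237: descend 01001010 ; hops seen [H4] ; pick H4
  + 74.179.83.144/28 (H6) depth=28
  Q 74.179.83.144: descend 0100101010110011010100111001 ; hops seen [H4,H6] ; pick H6
  + 190.165.32.0/20 (H3) depth=20
  Q 190.165.32.102: descend 101111101010010100100000 ; hops seen [H3,H1] ; pick H1
  Q 74.1.139.176: descend 01001010 ; hops seen [H4] ; pick H4
  + 0.0.0.0/0 (H5) depth=0
  + 190.165.32.0/20 (H6) depth=20
  Q 74.0.0.0: descend 01001010 ; hops seen [H5,H4] ; pick H4
  Q 74.179.83.144: descend 0100101010110011010100111001 ; hops seen [H5,H4,H6] ; pick H6
  + 190.0.0.0/8 (H6) depth=8
  + 190.0.0.0/8 (H1) depth=8
  Q 74.179.83.147: descend 0100101010110011010100111001 ; hops seen [H5,H4,H6] ; pick H6
  + 190.165.32.64/27 (H4) depth=27
  Q 74.179.83.152: descend 0100101010110011010100111001 ; hops seen [H5,H4,H6] ; pick H6
  - 74.179.83.144/28 clear@28
  - 190.165.32.0/24 clear@24
  + 190.165.0.0/16 (H2) depth=16
  Q 74.0.0.3: descend 01001010 ; hops seen [H5,H4] ; pick H4
  - 190.165.32.0/20 clear@20
  + 74.179.80.0/20 (H3) depth=20
  Q 190.165.13.204: descend 101111101010010100 ; hops seen [H5,H1,H2] ; pick H2
  - 74.0.0.0/8 clear@8
  + 74.179.83.144/32 (H5) depth=32
  + 74.179.83.144/28 (H3) depth=28
  Q 74.179.83.144: descend 01001010101100110101001110010000 ; hops seen [H5,H3,H3,H5] ; pick H5
  + 74.0.0.0/8 (H5) depth=8
  + 74.0.0.0/8 (H0) depth=8

== LOOKUPS ==
["H4","H6","H1","H4","H4","H6","H6","H6","H4","H2","H5"]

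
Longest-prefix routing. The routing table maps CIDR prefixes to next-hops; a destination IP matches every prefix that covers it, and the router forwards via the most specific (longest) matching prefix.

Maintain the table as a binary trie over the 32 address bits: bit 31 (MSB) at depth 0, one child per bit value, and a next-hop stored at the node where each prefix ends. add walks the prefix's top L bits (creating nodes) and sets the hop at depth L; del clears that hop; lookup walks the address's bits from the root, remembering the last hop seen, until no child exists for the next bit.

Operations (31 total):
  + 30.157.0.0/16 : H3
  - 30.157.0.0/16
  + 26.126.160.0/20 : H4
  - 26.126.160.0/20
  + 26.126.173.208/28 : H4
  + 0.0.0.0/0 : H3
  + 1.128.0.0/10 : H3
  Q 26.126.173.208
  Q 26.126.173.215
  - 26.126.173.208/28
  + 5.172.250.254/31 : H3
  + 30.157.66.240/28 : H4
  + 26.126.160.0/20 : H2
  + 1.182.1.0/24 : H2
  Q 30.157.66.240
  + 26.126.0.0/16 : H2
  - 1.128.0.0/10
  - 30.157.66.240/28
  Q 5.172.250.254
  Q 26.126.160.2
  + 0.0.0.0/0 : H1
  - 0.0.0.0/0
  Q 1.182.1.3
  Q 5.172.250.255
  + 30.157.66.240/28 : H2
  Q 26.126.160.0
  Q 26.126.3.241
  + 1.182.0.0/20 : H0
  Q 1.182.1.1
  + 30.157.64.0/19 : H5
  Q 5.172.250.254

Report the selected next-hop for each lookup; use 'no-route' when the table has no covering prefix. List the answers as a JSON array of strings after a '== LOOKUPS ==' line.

Trace:
  add 30.157.0.0/16 -> H3 at depth 16
  del 30.157.0.0/16 (clear depth 16)
  add 26.126.160.0/20 -> H4 at depth 20
  del 26.126.160.0/20 (clear depth 20)
  add 26.126.173.208/28 -> H4 at depth 28
  add 0.0.0.0/0 -> H3 at depth 0
  add 1.128.0.0/10 -> H3 at depth 10
  ? 26.126.173.208  path d0:H3→d1:-→d2:-→d3:-→d4:-→d5:-→d6:-→d7:-→d8:-→d9:-→d10:-→d11:-→d12:-→d13:-→d14:-→d15:-→d16:-→d17:-→d18:-→d19:-→d20:-→d21:-→d22:-→d23:-→d24:-→d25:-→d26:-→d27:-→d28:H4  best=H4
  ? 26.126.173.215  path d0:H3→d1:-→d2:-→d3:-→d4:-→d5:-→d6:-→d7:-→d8:-→d9:-→d10:-→d11:-→d12:-→d13:-→d14:-→d15:-→d16:-→d17:-→d18:-→d19:-→d20:-→d21:-→d22:-→d23:-→d24:-→d25:-→d26:-→d27:-→d28:H4  best=H4
  del 26.126.173.208/28 (clear depth 28)
  add 5.172.250.254/31 -> H3 at depth 31
  add 30.157.66.240/28 -> H4 at depth 28
  add 26.126.160.0/20 -> H2 at depth 20
  add 1.182.1.0/24 -> H2 at depth 24
  ? 30.157.66.240  path d0:H3→d1:-→d2:-→d3:-→d4:-→d5:-→d6:-→d7:-→d8:-→d9:-→d10:-→d11:-→d12:-→d13:-→d14:-→d15:-→d16:-→d17:-→d18:-→d19:-→d20:-→d21:-→d22:-→d23:-→d24:-→d25:-→d26:-→d27:-→d28:H4  best=H4
  add 26.126.0.0/16 -> H2 at depth 16
  del 1.128.0.0/10 (clear depth 10)
  del 30.157.66.240/28 (clear depth 28)
  ? 5.172.250.254  path d0:H3→d1:-→d2:-→d3:-→d4:-→d5:-→d6:-→d7:-→d8:-→d9:-→d10:-→d11:-→d12:-→d13:-→d14:-→d15:-→d16:-→d17:-→d18:-→d19:-→d20:-→d21:-→d22:-→d23:-→d24:-→d25:-→d26:-→d27:-→d28:-→d29:-→d30:-→d31:H3  best=H3
  ? 26.126.160.2  path d0:H3→d1:-→d2:-→d3:-→d4:-→d5:-→d6:-→d7:-→d8:-→d9:-→d10:-→d11:-→d12:-→d13:-→d14:-→d15:-→d16:H2→d17:-→d18:-→d19:-→d20:H2  best=H2
  add 0.0.0.0/0 -> H1 at depth 0
  del 0.0.0.0/0 (clear depth 0)
  ? 1.182.1.3  path d0:-→d1:-→d2:-→d3:-→d4:-→d5:-→d6:-→d7:-→d8:-→d9:-→d10:-→d11:-→d12:-→d13:-→d14:-→d15:-→d16:-→d17:-→d18:-→d19:-→d20:-→d21:-→d22:-→d23:-→d24:H2  best=H2
  ? 5.172.250.255  path d0:-→d1:-→d2:-→d3:-→d4:-→d5:-→d6:-→d7:-→d8:-→d9:-→d10:-→d11:-→d12:-→d13:-→d14:-→d15:-→d16:-→d17:-→d18:-→d19:-→d20:-→d21:-→d22:-→d23:-→d24:-→d25:-→d26:-→d27:-→d28:-→d29:-→d30:-→d31:H3  best=H3
  add 30.157.66.240/28 -> H2 at depth 28
  ? 26.126.160.0  path d0:-→d1:-→d2:-→d3:-→d4:-→d5:-→d6:-→d7:-→d8:-→d9:-→d10:-→d11:-→d12:-→d13:-→d14:-→d15:-→d16:H2→d17:-→d18:-→d19:-→d20:H2  best=H2
  ? 26.126.3.241  path d0:-→d1:-→d2:-→d3:-→d4:-→d5:-→d6:-→d7:-→d8:-→d9:-→d10:-→d11:-→d12:-→d13:-→d14:-→d15:-→d16:H2  best=H2
  add 1.182.0.0/20 -> H0 at depth 20
  ? 1.182.1.1  path d0:-→d1:-→d2:-→d3:-→d4:-→d5:-→d6:-→d7:-→d8:-→d9:-→d10:-→d11:-→d12:-→d13:-→d14:-→d15:-→d16:-→d17:-→d18:-→d19:-→d20:H0→d21:-→d22:-→d23:-→d24:H2  best=H2
  add 30.157.64.0/19 -> H5 at depth 19
  ? 5.172.250.254  path d0:-→d1:-→d2:-→d3:-→d4:-→d5:-→d6:-→d7:-→d8:-→d9:-→d10:-→d11:-→d12:-→d13:-→d14:-→d15:-→d16:-→d17:-→d18:-→d19:-→d20:-→d21:-→d22:-→d23:-→d24:-→d25:-→d26:-→d27:-→d28:-→d29:-→d30:-→d31:H3  best=H3

== LOOKUPS ==
["H4","H4","H4","H3","H2","H2","H3","H2","H2","H2","H3"]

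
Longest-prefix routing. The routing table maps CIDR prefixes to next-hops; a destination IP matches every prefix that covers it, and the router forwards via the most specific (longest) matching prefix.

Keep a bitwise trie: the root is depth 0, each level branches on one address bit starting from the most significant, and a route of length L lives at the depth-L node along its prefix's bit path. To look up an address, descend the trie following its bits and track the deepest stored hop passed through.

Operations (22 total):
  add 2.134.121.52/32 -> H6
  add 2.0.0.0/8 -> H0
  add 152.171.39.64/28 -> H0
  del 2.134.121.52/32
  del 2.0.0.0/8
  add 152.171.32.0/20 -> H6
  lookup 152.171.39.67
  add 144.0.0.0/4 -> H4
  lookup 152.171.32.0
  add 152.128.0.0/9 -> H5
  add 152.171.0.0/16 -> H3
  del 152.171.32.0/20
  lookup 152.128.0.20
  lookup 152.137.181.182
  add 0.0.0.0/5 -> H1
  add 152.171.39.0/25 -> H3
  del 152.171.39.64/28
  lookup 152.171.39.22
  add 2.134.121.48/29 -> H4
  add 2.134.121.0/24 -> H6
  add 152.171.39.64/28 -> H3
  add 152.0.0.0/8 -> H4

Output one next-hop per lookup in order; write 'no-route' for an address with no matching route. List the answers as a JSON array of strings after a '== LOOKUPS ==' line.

Trace:
  + 2.134.121.52/32 (H6) depth=32
  + 2.0.0.0/8 (H0) depth=8
  + 152.171.39.64/28 (H0) depth=28
  - 2.134.121.52/32 clear@32
  - 2.0.0.0/8 clear@8
  + 152.171.32.0/20 (H6) depth=20
  ? 152.171.39.67  path d0:-→d1:-→d2:-→d3:-→d4:-→d5:-→d6:-→d7:-→d8:-→d9:-→d10:-→d11:-→d12:-→d13:-→d14:-→d15:-→d16:-→d17:-→d18:-→d19:-→d20:H6→d21:-→d22:-→d23:-→d24:-→d25:-→d26:-→d27:-→d28:H0  best=H0
  + 144.0.0.0/4 (H4) depth=4
  ? 152.171.32.0  path d0:-→d1:-→d2:-→d3:-→d4:H4→d5:-→d6:-→d7:-→d8:-→d9:-→d10:-→d11:-→d12:-→d13:-→d14:-→d15:-→d16:-→d17:-→d18:-→d19:-→d20:H6→d21:-  best=H6
  + 152.128.0.0/9 (H5) depth=9
  + 152.171.0.0/16 (H3) depth=16
  - 152.171.32.0/20 clear@20
  ? 152.128.0.20  path d0:-→d1:-→d2:-→d3:-→d4:H4→d5:-→d6:-→d7:-→d8:-→d9:H5→d10:-  best=H5
  ? 152.137.181.182  path d0:-→d1:-→d2:-→d3:-→d4:H4→d5:-→d6:-→d7:-→d8:-→d9:H5→d10:-  best=H5
  + 0.0.0.0/5 (H1) depth=5
  + 152.171.39.0/25 (H3) depth=25
  - 152.171.39.64/28 clear@28
  ? 152.171.39.22  path d0:-→d1:-→d2:-→d3:-→d4:H4→d5:-→d6:-→d7:-→d8:-→d9:H5→d10:-→d11:-→d12:-→d13:-→d14:-→d15:-→d16:H3→d17:-→d18:-→d19:-→d20:-→d21:-→d22:-→d23:-→d24:-→d25:H3  best=H3
  + 2.134.121.48/29 (H4) depth=29
  + 2.134.121.0/24 (H6) depth=24
  + 152.171.39.64/28 (H3) depth=28
  + 152.0.0.0/8 (H4) depth=8

== LOOKUPS ==
["H0","H6","H5","H5","H3"]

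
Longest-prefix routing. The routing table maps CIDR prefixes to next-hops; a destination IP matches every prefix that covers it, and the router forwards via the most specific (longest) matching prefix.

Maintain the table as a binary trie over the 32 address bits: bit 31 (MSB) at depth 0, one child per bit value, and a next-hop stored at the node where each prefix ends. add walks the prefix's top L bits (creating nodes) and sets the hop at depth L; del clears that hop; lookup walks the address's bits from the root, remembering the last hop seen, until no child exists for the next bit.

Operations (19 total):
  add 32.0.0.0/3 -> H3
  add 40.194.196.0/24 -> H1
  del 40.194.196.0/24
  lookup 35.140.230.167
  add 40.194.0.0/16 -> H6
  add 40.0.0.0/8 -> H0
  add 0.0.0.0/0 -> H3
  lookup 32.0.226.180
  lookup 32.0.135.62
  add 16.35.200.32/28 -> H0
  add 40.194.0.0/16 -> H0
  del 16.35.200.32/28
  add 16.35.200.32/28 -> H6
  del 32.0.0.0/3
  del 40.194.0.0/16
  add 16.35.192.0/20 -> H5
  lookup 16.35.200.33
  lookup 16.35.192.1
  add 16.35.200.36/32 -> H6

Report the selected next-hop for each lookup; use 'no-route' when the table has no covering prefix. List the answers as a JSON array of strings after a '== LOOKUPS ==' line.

Trace:
  add 32.0.0.0/3 -> H3 at depth 3
  add 40.194.196.0/24 -> H1 at depth 24
  del 40.194.196.0/24 (clear depth 24)
  Q 35.140.230.167: descend 0010 ; hops seen [H3] ; pick H3
  add 40.194.0.0/16 -> H6 at depth 16
  add 40.0.0.0/8 -> H0 at depth 8
  add 0.0.0.0/0 -> H3 at depth 0
  Q 32.0.226.180: descend 0010 ; hops seen [H3,H3] ; pick H3
  Q 32.0.135.62: descend 0010 ; hops seen [H3,H3] ; pick H3
  add 16.35.200.32/28 -> H0 at depth 28
  add 40.194.0.0/16 -> H0 at depth 16
  del 16.35.200.32/28 (clear depth 28)
  add 16.35.200.32/28 -> H6 at depth 28
  del 32.0.0.0/3 (clear depth 3)
  del 40.194.0.0/16 (clear depth 16)
  add 16.35.192.0/20 -> H5 at depth 20
  Q 16.35.200.33: descend 0001000000100011110010000010 ; hops seen [H3,H5,H6] ; pick H6
  Q 16.35.192.1: descend 00010000001000111100 ; hops seen [H3,H5] ; pick H5
  add 16.35.200.36/32 -> H6 at depth 32

== LOOKUPS ==
["H3","H3","H3","H6","H5"]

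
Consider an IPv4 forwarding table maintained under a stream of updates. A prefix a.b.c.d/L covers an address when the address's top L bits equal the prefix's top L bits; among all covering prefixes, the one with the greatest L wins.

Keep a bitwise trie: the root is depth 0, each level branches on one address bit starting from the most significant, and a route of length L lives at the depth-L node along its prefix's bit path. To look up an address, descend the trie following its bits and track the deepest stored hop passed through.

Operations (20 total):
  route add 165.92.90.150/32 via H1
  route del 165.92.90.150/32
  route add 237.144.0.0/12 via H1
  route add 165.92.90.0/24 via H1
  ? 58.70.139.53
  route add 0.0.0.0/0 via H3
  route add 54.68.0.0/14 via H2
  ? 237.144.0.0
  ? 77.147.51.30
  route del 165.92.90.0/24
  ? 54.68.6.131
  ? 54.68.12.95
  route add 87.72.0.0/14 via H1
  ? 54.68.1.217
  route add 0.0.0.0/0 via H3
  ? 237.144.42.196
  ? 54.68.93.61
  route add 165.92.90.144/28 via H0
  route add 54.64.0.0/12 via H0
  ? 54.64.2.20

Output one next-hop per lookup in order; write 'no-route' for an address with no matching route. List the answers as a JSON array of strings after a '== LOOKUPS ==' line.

Trace:
  + 165.92.90.150/32 (H1) depth=32
  del 165.92.90.150/32 (clear depth 32)
  + 237.144.0.0/12 (H1) depth=12
  + 165.92.90.0/24 (H1) depth=24
  Q 58.70.139.53: descend ε ; hops seen [∅] ; pick no-route
  + 0.0.0.0/0 (H3) depth=0
  + 54.68.0.0/14 (H2) depth=14
  Q 237.144.0.0: descend 111011011001 ; hops seen [H3,H1] ; pick H1
  Q 77.147.51.30: descend 0 ; hops seen [H3] ; pick H3
  del 165.92.90.0/24 (clear depth 24)
  Q 54.68.6.131: descend 00110110010001 ; hops seen [H3,H2] ; pick H2
  Q 54.68.12.95: descend 00110110010001 ; hops seen [H3,H2] ; pick H2
  + 87.72.0.0/14 (H1) depth=14
  Q 54.68.1.217: descend 00110110010001 ; hops seen [H3,H2] ; pick H2
  + 0.0.0.0/0 (H3) depth=0
  Q 237.144.42.196: descend 111011011001 ; hops seen [H3,H1] ; pick H1
  Q 54.68.93.61: descend 00110110010001 ; hops seen [H3,H2] ; pick H2
  + 165.92.90.144/28 (H0) depth=28
  + 54.64.0.0/12 (H0) depth=12
  Q 54.64.2.20: descend 0011011001000 ; hops seen [H3,H0] ; pick H0

== LOOKUPS ==
["no-route","H1","H3","H2","H2","H2","H1","H2","H0"]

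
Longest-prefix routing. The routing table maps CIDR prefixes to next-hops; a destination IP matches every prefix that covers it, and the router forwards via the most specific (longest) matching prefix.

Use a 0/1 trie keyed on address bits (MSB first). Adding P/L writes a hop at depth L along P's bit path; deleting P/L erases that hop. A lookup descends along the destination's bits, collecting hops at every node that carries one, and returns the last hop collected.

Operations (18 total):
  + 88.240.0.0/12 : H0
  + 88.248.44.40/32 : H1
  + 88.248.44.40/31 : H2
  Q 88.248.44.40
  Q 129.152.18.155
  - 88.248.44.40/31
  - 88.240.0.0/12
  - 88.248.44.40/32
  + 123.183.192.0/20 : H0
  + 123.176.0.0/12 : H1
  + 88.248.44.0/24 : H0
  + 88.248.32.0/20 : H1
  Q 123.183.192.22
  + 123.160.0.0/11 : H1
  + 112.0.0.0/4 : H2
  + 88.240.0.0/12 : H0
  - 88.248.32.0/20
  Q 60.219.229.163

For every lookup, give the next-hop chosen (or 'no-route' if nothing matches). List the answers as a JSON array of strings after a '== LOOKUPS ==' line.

Process each operation:
  add 88.240.0.0/12 -> H0 at depth 12
  add 88.248.44.40/32 -> H1 at depth 32
  add 88.248.44.40/31 -> H2 at depth 31
  lookup 88.248.44.40: bits 01011000111110000010110000101000 walk d0:-→d1:-→d2:-→d3:-→d4:-→d5:-→d6:-→d7:-→d8:-→d9:-→d10:-→d11:-→d12:H0→d13:-→d14:-→d15:-→d16:-→d17:-→d18:-→d19:-→d20:-→d21:-→d22:-→d23:-→d24:-→d25:-→d26:-→d27:-→d28:-→d29:-→d30:-→d31:H2→d32:H1 -> H1
  lookup 129.152.18.155: bits ε walk d0:- -> no-route
  - 88.248.44.40/31 clear@31
  - 88.240.0.0/12 clear@12
  - 88.248.44.40/32 clear@32
  add 123.183.192.0/20 -> H0 at depth 20
  add 123.176.0.0/12 -> H1 at depth 12
  add 88.248.44.0/24 -> H0 at depth 24
  add 88.248.32.0/20 -> H1 at depth 20
  lookup 123.183.192.22: bits 01111011101101111100 walk d0:-→d1:-→d2:-→d3:-→d4:-→d5:-→d6:-→d7:-→d8:-→d9:-→d10:-→d11:-→d12:H1→d13:-→d14:-→d15:-→d16:-→d17:-→d18:-→d19:-→d20:H0 -> H0
  add 123.160.0.0/11 -> H1 at depth 11
  add 112.0.0.0/4 -> H2 at depth 4
  add 88.240.0.0/12 -> H0 at depth 12
  - 88.248.32.0/20 clear@20
  lookup 60.219.229.163: bits 0 walk d0:-→d1:- -> no-route

== LOOKUPS ==
["H1","no-route","H0","no-route"]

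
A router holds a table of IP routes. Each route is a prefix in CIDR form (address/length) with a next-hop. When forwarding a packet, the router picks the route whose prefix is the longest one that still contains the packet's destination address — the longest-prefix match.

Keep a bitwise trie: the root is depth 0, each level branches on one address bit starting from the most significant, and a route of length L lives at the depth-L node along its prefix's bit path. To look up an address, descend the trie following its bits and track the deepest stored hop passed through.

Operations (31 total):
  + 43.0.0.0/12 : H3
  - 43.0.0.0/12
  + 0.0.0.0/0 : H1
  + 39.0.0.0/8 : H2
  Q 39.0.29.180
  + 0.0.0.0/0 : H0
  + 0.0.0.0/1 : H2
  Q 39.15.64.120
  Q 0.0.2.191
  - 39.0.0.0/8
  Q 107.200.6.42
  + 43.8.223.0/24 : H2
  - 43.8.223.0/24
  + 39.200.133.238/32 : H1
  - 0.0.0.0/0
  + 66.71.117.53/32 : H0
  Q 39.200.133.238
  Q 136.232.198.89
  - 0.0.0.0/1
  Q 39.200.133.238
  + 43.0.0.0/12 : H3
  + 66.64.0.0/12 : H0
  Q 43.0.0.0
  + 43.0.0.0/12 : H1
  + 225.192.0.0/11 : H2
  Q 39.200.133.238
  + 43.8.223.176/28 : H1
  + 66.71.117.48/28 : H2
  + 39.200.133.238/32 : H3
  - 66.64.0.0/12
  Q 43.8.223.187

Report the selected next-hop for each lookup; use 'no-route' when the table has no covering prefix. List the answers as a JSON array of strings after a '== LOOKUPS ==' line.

Process each operation:
  add 43.0.0.0/12 -> H3 at depth 12
  - 43.0.0.0/12 clear@12
  add 0.0.0.0/0 -> H1 at depth 0
  add 39.0.0.0/8 -> H2 at depth 8
  ? 39.0.29.180  path d0:H1→d1:-→d2:-→d3:-→d4:-→d5:-→d6:-→d7:-→d8:H2  best=H2
  add 0.0.0.0/0 -> H0 at depth 0
  add 0.0.0.0/1 -> H2 at depth 1
  ? 39.15.64.120  path d0:H0→d1:H2→d2:-→d3:-→d4:-→d5:-→d6:-→d7:-→d8:H2  best=H2
  ? 0.0.2.191  path d0:H0→d1:H2→d2:-  best=H2
  - 39.0.0.0/8 clear@8
  ? 107.200.6.42  path d0:H0→d1:H2  best=H2
  add 43.8.223.0/24 -> H2 at depth 24
  - 43.8.223.0/24 clear@24
  add 39.200.133.238/32 -> H1 at depth 32
  - 0.0.0.0/0 clear@0
  add 66.71.117.53/32 -> H0 at depth 32
  ? 39.200.133.238  path d0:-→d1:H2→d2:-→d3:-→d4:-→d5:-→d6:-→d7:-→d8:-→d9:-→d10:-→d11:-→d12:-→d13:-→d14:-→d15:-→d16:-→d17:-→d18:-→d19:-→d20:-→d21:-→d22:-→d23:-→d24:-→d25:-→d26:-→d27:-→d28:-→d29:-→d30:-→d31:-→d32:H1  best=H1
  ? 136.232.198.89  path d0:-  best=no-route
  - 0.0.0.0/1 clear@1
  ? 39.200.133.238  path d0:-→d1:-→d2:-→d3:-→d4:-→d5:-→d6:-→d7:-→d8:-→d9:-→d10:-→d11:-→d12:-→d13:-→d14:-→d15:-→d16:-→d17:-→d18:-→d19:-→d20:-→d21:-→d22:-→d23:-→d24:-→d25:-→d26:-→d27:-→d28:-→d29:-→d30:-→d31:-→d32:H1  best=H1
  add 43.0.0.0/12 -> H3 at depth 12
  add 66.64.0.0/12 -> H0 at depth 12
  ? 43.0.0.0  path d0:-→d1:-→d2:-→d3:-→d4:-→d5:-→d6:-→d7:-→d8:-→d9:-→d10:-→d11:-→d12:H3  best=H3
  add 43.0.0.0/12 -> H1 at depth 12
  add 225.192.0.0/11 -> H2 at depth 11
  ? 39.200.133.238  path d0:-→d1:-→d2:-→d3:-→d4:-→d5:-→d6:-→d7:-→d8:-→d9:-→d10:-→d11:-→d12:-→d13:-→d14:-→d15:-→d16:-→d17:-→d18:-→d19:-→d20:-→d21:-→d22:-→d23:-→d24:-→d25:-→d26:-→d27:-→d28:-→d29:-→d30:-→d31:-→d32:H1  best=H1
  add 43.8.223.176/28 -> H1 at depth 28
  add 66.71.117.48/28 -> H2 at depth 28
  add 39.200.133.238/32 -> H3 at depth 32
  - 66.64.0.0/12 clear@12
  ? 43.8.223.187  path d0:-→d1:-→d2:-→d3:-→d4:-→d5:-→d6:-→d7:-→d8:-→d9:-→d10:-→d11:-→d12:H1→d13:-→d14:-→d15:-→d16:-→d17:-→d18:-→d19:-→d20:-→d21:-→d22:-→d23:-→d24:-→d25:-→d26:-→d27:-→d28:H1  best=H1

== LOOKUPS ==
["H2","H2","H2","H2","H1","no-route","H1","H3","H1","H1"]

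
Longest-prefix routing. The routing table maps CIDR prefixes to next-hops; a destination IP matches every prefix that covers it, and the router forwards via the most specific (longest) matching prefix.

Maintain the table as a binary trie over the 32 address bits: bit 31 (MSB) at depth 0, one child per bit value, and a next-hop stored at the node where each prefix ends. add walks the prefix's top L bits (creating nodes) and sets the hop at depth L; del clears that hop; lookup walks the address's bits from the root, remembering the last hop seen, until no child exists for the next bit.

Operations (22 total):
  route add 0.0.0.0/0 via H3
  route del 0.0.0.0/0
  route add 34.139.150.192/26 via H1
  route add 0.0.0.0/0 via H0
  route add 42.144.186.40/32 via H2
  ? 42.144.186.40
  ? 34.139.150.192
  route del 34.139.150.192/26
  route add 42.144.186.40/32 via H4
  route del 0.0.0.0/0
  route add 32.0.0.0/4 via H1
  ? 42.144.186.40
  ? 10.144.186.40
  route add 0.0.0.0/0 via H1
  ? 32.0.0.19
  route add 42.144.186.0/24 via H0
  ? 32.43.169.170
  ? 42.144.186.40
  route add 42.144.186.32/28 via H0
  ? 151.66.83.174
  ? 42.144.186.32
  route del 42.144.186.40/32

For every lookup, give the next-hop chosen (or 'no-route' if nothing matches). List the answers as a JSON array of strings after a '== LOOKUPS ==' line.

Trace:
  add 0.0.0.0/0 -> H3 at depth 0
  - 0.0.0.0/0 clear@0
  add 34.139.150.192/26 -> H1 at depth 26
  add 0.0.0.0/0 -> H0 at depth 0
  add 42.144.186.40/32 -> H2 at depth 32
  ? 42.144.186.40  path d0:H0→d1:-→d2:-→d3:-→d4:-→d5:-→d6:-→d7:-→d8:-→d9:-→d10:-→d11:-→d12:-→d13:-→d14:-→d15:-→d16:-→d17:-→d18:-→d19:-→d20:-→d21:-→d22:-→d23:-→d24:-→d25:-→d26:-→d27:-→d28:-→d29:-→d30:-→d31:-→d32:H2  best=H2
  ? 34.139.150.192  path d0:H0→d1:-→d2:-→d3:-→d4:-→d5:-→d6:-→d7:-→d8:-→d9:-→d10:-→d11:-→d12:-→d13:-→d14:-→d15:-→d16:-→d17:-→d18:-→d19:-→d20:-→d21:-→d22:-→d23:-→d24:-→d25:-→d26:H1  best=H1
  - 34.139.150.192/26 clear@26
  add 42.144.186.40/32 -> H4 at depth 32
  - 0.0.0.0/0 clear@0
  add 32.0.0.0/4 -> H1 at depth 4
  ? 42.144.186.40  path d0:-→d1:-→d2:-→d3:-→d4:H1→d5:-→d6:-→d7:-→d8:-→d9:-→d10:-→d11:-→d12:-→d13:-→d14:-→d15:-→d16:-→d17:-→d18:-→d19:-→d20:-→d21:-→d22:-→d23:-→d24:-→d25:-→d26:-→d27:-→d28:-→d29:-→d30:-→d31:-→d32:H4  best=H4
  ? 10.144.186.40  path d0:-→d1:-→d2:-  best=no-route
  add 0.0.0.0/0 -> H1 at depth 0
  ? 32.0.0.19  path d0:H1→d1:-→d2:-→d3:-→d4:H1→d5:-→d6:-  best=H1
  add 42.144.186.0/24 -> H0 at depth 24
  ? 32.43.169.170  path d0:H1→d1:-→d2:-→d3:-→d4:H1→d5:-→d6:-  best=H1
  ? 42.144.186.40  path d0:H1→d1:-→d2:-→d3:-→d4:H1→d5:-→d6:-→d7:-→d8:-→d9:-→d10:-→d11:-→d12:-→d13:-→d14:-→d15:-→d16:-→d17:-→d18:-→d19:-→d20:-→d21:-→d22:-→d23:-→d24:H0→d25:-→d26:-→d27:-→d28:-→d29:-→d30:-→d31:-→d32:H4  best=H4
  add 42.144.186.32/28 -> H0 at depth 28
  ? 151.66.83.174  path d0:H1  best=H1
  ? 42.144.186.32  path d0:H1→d1:-→d2:-→d3:-→d4:H1→d5:-→d6:-→d7:-→d8:-→d9:-→d10:-→d11:-→d12:-→d13:-→d14:-→d15:-→d16:-→d17:-→d18:-→d19:-→d20:-→d21:-→d22:-→d23:-→d24:H0→d25:-→d26:-→d27:-→d28:H0  best=H0
  - 42.144.186.40/32 clear@32

== LOOKUPS ==
["H2","H1","H4","no-route","H1","H1","H4","H1","H0"]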